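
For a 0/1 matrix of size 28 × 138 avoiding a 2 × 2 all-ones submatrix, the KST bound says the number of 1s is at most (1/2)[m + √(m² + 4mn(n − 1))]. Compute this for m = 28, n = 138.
z(28, 138; 2, 2) ≤ (1/2)[28 + √(28² + 4·28·138·137)] = (1/2)[28 + √2118256] = 741.7115

Kővári–Sós–Turán: let r_1, ..., r_28 be the row sums and z = Σ r_i the total number of 1s. Each pair of columns can share at most one row with both entries 1 (else a 2×2 all-ones block appears), so Σ_i C(r_i, 2) ≤ C(138, 2) = 9453. By convexity Σ_i C(r_i, 2) ≥ 28·C(z/28, 2) = z(z − 28)/(2·28), giving z² − 28z − 28·138·137 ≤ 0 and hence z ≤ (1/2)[28 + √(784 + 4·529368)] = (1/2)[28 + √2118256] ≈ (1/2)(28 + 1455.423) = 741.7115.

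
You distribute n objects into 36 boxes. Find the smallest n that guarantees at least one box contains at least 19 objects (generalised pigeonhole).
n = (19 − 1)·36 + 1 = 649

By the generalised pigeonhole principle, to guarantee some box contains ≥ r objects we need more than (r − 1) · k objects total. Threshold: n = (r − 1) · k + 1. With r = 19 and k = 36: n = 18 · 36 + 1 = 648 + 1 = 649. For n = 648 = 18 · 36, we can put exactly 18 objects in every box, avoiding 19 in any single one — so 649 is tight.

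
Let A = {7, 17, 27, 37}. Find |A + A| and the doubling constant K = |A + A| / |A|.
K = |A + A| / |A| = 7/4

Enumerate A + A = {a + b : a, b ∈ A}. With |A| = 4, there are |A|^2 = 16 ordered sum pairs; collecting distinct values, A + A = {14, 24, 34, 44, 54, 64, 74}, so |A + A| = 7. Thus K = 7/4. Here |A + A| = 2|A| − 1 = 7, the minimum possible — so K = 7/4 is minimal, which holds iff A is an arithmetic progression.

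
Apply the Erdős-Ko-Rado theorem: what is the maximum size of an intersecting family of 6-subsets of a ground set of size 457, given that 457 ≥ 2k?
max |F| = C(456, 5) = 160726498296

Erdős-Ko-Rado (1961): when n ≥ 2k, max |F| = C(n−1, k−1). The bound is attained by the star {A : i ∈ A} for any fixed i ∈ [n]. Here C(457−1, 6−1) = C(456, 5) = 160726498296.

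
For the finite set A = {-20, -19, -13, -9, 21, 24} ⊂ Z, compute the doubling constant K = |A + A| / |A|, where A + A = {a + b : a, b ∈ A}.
K = |A + A| / |A| = 21/6 = 7/2

Enumerate A + A = {a + b : a, b ∈ A}. With |A| = 6, there are |A|^2 = 36 ordered sum pairs; collecting distinct values, A + A = {-40, -39, -38, -33, -32, -29, -28, -26, -22, -18, 1, 2, 4, 5, 8, 11, 12, 15, 42, 45, 48}, so |A + A| = 21. Thus K = 21/6 = 7/2. For comparison, the minimum possible |A + A| over all 6-element sets is 2·6 − 1 = 11 (so min K = 11/6), attained only by arithmetic progressions.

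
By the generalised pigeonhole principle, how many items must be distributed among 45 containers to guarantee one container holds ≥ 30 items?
n = (30 − 1)·45 + 1 = 1306

By the generalised pigeonhole principle, to guarantee some box contains ≥ r objects we need more than (r − 1) · k objects total. Threshold: n = (r − 1) · k + 1. With r = 30 and k = 45: n = 29 · 45 + 1 = 1305 + 1 = 1306. For n = 1305 = 29 · 45, we can put exactly 29 objects in every box, avoiding 30 in any single one — so 1306 is tight.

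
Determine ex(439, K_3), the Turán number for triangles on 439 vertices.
ex(439, K_3) = ⌊439^2/4⌋ = 48180

Mantel (1907): a triangle-free graph on n vertices has at most ⌊n^2/4⌋ edges, with equality for the complete bipartite graph K_{⌊n/2⌋, ⌈n/2⌉}. For n = 439: ⌊439^2/4⌋ = ⌊192721/4⌋ = 48180. The extremal graph is K_{219, 220}, which has 219·220 = 48180 edges.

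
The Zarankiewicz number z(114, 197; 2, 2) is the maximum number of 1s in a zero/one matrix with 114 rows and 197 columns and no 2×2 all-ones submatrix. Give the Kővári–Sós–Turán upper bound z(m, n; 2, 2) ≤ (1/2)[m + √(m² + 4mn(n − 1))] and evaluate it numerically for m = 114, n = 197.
z(114, 197; 2, 2) ≤ (1/2)[114 + √(114² + 4·114·197·196)] = (1/2)[114 + √17620068] = 2155.8132

Kővári–Sós–Turán: let r_1, ..., r_114 be the row sums and z = Σ r_i the total number of 1s. Each pair of columns can share at most one row with both entries 1 (else a 2×2 all-ones block appears), so Σ_i C(r_i, 2) ≤ C(197, 2) = 19306. By convexity Σ_i C(r_i, 2) ≥ 114·C(z/114, 2) = z(z − 114)/(2·114), giving z² − 114z − 114·197·196 ≤ 0 and hence z ≤ (1/2)[114 + √(12996 + 4·4401768)] = (1/2)[114 + √17620068] ≈ (1/2)(114 + 4197.6265) = 2155.8132.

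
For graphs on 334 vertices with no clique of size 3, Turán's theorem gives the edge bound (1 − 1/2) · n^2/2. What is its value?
Turán density bound = (1/2) · 334^2/2 = 27889

Turán's theorem: ex(n, K_{r+1}) is achieved by the complete r-partite Turán graph T(n, r) with parts as balanced as possible, and is at most (1 − 1/r) · n^2/2. For r = 2, n = 334: the density bound is (1/2) · 111556/2 = 27889. Since 2 ∣ 334, the Turán graph T(334, 2) has parts of equal size 167, and its edge count e(T(334, 2)) = 27889 attains the density bound exactly.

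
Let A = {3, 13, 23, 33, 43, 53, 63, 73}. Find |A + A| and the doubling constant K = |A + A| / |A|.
K = |A + A| / |A| = 15/8

Enumerate A + A = {a + b : a, b ∈ A}. With |A| = 8, there are |A|^2 = 64 ordered sum pairs; collecting distinct values, A + A = {6, 16, 26, 36, 46, 56, 66, 76, 86, 96, 106, 116, 126, 136, 146}, so |A + A| = 15. Thus K = 15/8. Here |A + A| = 2|A| − 1 = 15, the minimum possible — so K = 15/8 is minimal, which holds iff A is an arithmetic progression.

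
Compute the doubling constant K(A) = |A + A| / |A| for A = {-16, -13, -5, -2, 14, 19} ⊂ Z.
K = |A + A| / |A| = 20/6 = 10/3

Enumerate A + A = {a + b : a, b ∈ A}. With |A| = 6, there are |A|^2 = 36 ordered sum pairs; collecting distinct values, A + A = {-32, -29, -26, -21, -18, -15, -10, -7, -4, -2, 1, 3, 6, 9, 12, 14, 17, 28, 33, 38}, so |A + A| = 20. Thus K = 20/6 = 10/3. For comparison, the minimum possible |A + A| over all 6-element sets is 2·6 − 1 = 11 (so min K = 11/6), attained only by arithmetic progressions.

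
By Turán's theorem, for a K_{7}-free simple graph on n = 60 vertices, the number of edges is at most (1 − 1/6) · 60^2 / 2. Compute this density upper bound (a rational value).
Turán density bound = (5/6) · 60^2/2 = 1500

Turán's theorem: ex(n, K_{r+1}) is achieved by the complete r-partite Turán graph T(n, r) with parts as balanced as possible, and is at most (1 − 1/r) · n^2/2. For r = 6, n = 60: the density bound is (5/6) · 3600/2 = 1500. Since 6 ∣ 60, the Turán graph T(60, 6) has parts of equal size 10, and its edge count e(T(60, 6)) = 1500 attains the density bound exactly.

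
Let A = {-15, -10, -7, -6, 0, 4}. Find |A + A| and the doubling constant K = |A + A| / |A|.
K = |A + A| / |A| = 20/6 = 10/3

Enumerate A + A = {a + b : a, b ∈ A}. With |A| = 6, there are |A|^2 = 36 ordered sum pairs; collecting distinct values, A + A = {-30, -25, -22, -21, -20, -17, -16, -15, -14, -13, -12, -11, -10, -7, -6, -3, -2, 0, 4, 8}, so |A + A| = 20. Thus K = 20/6 = 10/3. For comparison, the minimum possible |A + A| over all 6-element sets is 2·6 − 1 = 11 (so min K = 11/6), attained only by arithmetic progressions.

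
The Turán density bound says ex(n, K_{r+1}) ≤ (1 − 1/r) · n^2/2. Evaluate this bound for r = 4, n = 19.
Turán density bound = (3/4) · 19^2/2 = 1083/8 ≈ 135.375

Turán's theorem: ex(n, K_{r+1}) is achieved by the complete r-partite Turán graph T(n, r) with parts as balanced as possible, and is at most (1 − 1/r) · n^2/2. For r = 4, n = 19: the density bound is (3/4) · 361/2 = 1083/8 ≈ 135.375. The integer-valued extremum is e(T(19, 4)) = 135, which is strictly less than the density bound 1083/8 since 4 ∤ 19 (the parts of T(19, 4) cannot all be equal).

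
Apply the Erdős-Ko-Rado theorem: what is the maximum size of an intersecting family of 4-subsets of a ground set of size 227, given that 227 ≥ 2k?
max |F| = C(226, 3) = 1898400

The Erdős-Ko-Rado theorem states: for n ≥ 2k, an intersecting family of k-subsets of an n-element set has size at most C(n − 1, k − 1), with equality for 'star' families {A ⊆ [n] : |A| = k, i ∈ A} (fix an element i). For n = 227, k = 4: C(226, 3) = 1898400.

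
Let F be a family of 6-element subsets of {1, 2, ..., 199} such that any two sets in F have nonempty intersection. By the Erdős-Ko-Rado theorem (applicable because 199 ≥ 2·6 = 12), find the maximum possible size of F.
max |F| = C(198, 5) = 2410141734

Erdős-Ko-Rado (1961): when n ≥ 2k, max |F| = C(n−1, k−1). The bound is attained by the star {A : i ∈ A} for any fixed i ∈ [n]. Here C(199−1, 6−1) = C(198, 5) = 2410141734.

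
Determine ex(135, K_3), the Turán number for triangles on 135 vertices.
ex(135, K_3) = ⌊135^2/4⌋ = 4556

Mantel (1907): a triangle-free graph on n vertices has at most ⌊n^2/4⌋ edges, with equality for the complete bipartite graph K_{⌊n/2⌋, ⌈n/2⌉}. For n = 135: ⌊135^2/4⌋ = ⌊18225/4⌋ = 4556. The extremal graph is K_{67, 68}, which has 67·68 = 4556 edges.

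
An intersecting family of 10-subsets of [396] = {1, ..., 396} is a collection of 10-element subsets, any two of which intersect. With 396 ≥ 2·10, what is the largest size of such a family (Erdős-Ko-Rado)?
max |F| = C(395, 9) = 588494703257159335

The Erdős-Ko-Rado theorem states: for n ≥ 2k, an intersecting family of k-subsets of an n-element set has size at most C(n − 1, k − 1), with equality for 'star' families {A ⊆ [n] : |A| = k, i ∈ A} (fix an element i). For n = 396, k = 10: C(395, 9) = 588494703257159335.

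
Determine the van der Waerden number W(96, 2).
W(96, 2) = 96 + 1 = 97

A 2-term AP is any pair of integers, so a monochromatic 2-AP exists iff some colour is used at least twice. With 96 colours, the colouring i ↦ i on {1, ..., 96} uses each colour once, avoiding any monochromatic pair, so W(96, 2) > 96. For {1, ..., 97}, pigeonhole forces two integers of the same colour, which form a monochromatic 2-AP. Hence W(96, 2) = 97.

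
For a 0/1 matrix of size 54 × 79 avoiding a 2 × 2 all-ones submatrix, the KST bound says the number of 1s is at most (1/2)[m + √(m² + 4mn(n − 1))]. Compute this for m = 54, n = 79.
z(54, 79; 2, 2) ≤ (1/2)[54 + √(54² + 4·54·79·78)] = (1/2)[54 + √1333908] = 604.4747

Kővári–Sós–Turán: let r_1, ..., r_54 be the row sums and z = Σ r_i the total number of 1s. Each pair of columns can share at most one row with both entries 1 (else a 2×2 all-ones block appears), so Σ_i C(r_i, 2) ≤ C(79, 2) = 3081. By convexity Σ_i C(r_i, 2) ≥ 54·C(z/54, 2) = z(z − 54)/(2·54), giving z² − 54z − 54·79·78 ≤ 0 and hence z ≤ (1/2)[54 + √(2916 + 4·332748)] = (1/2)[54 + √1333908] ≈ (1/2)(54 + 1154.9493) = 604.4747.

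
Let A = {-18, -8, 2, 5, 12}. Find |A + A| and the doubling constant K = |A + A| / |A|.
K = |A + A| / |A| = 12/5

Enumerate A + A = {a + b : a, b ∈ A}. With |A| = 5, there are |A|^2 = 25 ordered sum pairs; collecting distinct values, A + A = {-36, -26, -16, -13, -6, -3, 4, 7, 10, 14, 17, 24}, so |A + A| = 12. Thus K = 12/5. For comparison, the minimum possible |A + A| over all 5-element sets is 2·5 − 1 = 9 (so min K = 9/5), attained only by arithmetic progressions.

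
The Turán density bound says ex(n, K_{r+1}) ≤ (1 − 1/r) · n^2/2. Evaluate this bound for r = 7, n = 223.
Turán density bound = (6/7) · 223^2/2 = 149187/7 ≈ 21312.4286

Turán's theorem: ex(n, K_{r+1}) is achieved by the complete r-partite Turán graph T(n, r) with parts as balanced as possible, and is at most (1 − 1/r) · n^2/2. For r = 7, n = 223: the density bound is (6/7) · 49729/2 = 149187/7 ≈ 21312.4286. The integer-valued extremum is e(T(223, 7)) = 21312, which is strictly less than the density bound 149187/7 since 7 ∤ 223 (the parts of T(223, 7) cannot all be equal).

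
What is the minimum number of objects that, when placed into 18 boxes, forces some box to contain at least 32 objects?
n = (32 − 1)·18 + 1 = 559

By the generalised pigeonhole principle, to guarantee some box contains ≥ r objects we need more than (r − 1) · k objects total. Threshold: n = (r − 1) · k + 1. With r = 32 and k = 18: n = 31 · 18 + 1 = 558 + 1 = 559. For n = 558 = 31 · 18, we can put exactly 31 objects in every box, avoiding 32 in any single one — so 559 is tight.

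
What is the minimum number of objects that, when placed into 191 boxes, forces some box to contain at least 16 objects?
n = (16 − 1)·191 + 1 = 2866

By the generalised pigeonhole principle, to guarantee some box contains ≥ r objects we need more than (r − 1) · k objects total. Threshold: n = (r − 1) · k + 1. With r = 16 and k = 191: n = 15 · 191 + 1 = 2865 + 1 = 2866. For n = 2865 = 15 · 191, we can put exactly 15 objects in every box, avoiding 16 in any single one — so 2866 is tight.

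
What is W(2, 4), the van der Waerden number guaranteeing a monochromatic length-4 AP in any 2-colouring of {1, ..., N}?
W(2, 4) = 35

W(2, 4) = 35. The lower bound W(2, 4) > 34 comes from an explicit good 2-colouring of [1, 34]; the upper bound W(2, 4) ≤ 35 was verified by exhaustive search over 2-colourings of [1, 35].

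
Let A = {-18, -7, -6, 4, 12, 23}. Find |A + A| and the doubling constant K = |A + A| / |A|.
K = |A + A| / |A| = 18/6 = 3

Enumerate A + A = {a + b : a, b ∈ A}. With |A| = 6, there are |A|^2 = 36 ordered sum pairs; collecting distinct values, A + A = {-36, -25, -24, -14, -13, -12, -6, -3, -2, 5, 6, 8, 16, 17, 24, 27, 35, 46}, so |A + A| = 18. Thus K = 18/6 = 3. For comparison, the minimum possible |A + A| over all 6-element sets is 2·6 − 1 = 11 (so min K = 11/6), attained only by arithmetic progressions.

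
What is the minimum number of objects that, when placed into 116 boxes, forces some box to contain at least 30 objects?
n = (30 − 1)·116 + 1 = 3365

By the generalised pigeonhole principle, to guarantee some box contains ≥ r objects we need more than (r − 1) · k objects total. Threshold: n = (r − 1) · k + 1. With r = 30 and k = 116: n = 29 · 116 + 1 = 3364 + 1 = 3365. For n = 3364 = 29 · 116, we can put exactly 29 objects in every box, avoiding 30 in any single one — so 3365 is tight.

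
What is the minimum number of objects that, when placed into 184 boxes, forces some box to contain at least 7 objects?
n = (7 − 1)·184 + 1 = 1105

By the generalised pigeonhole principle, to guarantee some box contains ≥ r objects we need more than (r − 1) · k objects total. Threshold: n = (r − 1) · k + 1. With r = 7 and k = 184: n = 6 · 184 + 1 = 1104 + 1 = 1105. For n = 1104 = 6 · 184, we can put exactly 6 objects in every box, avoiding 7 in any single one — so 1105 is tight.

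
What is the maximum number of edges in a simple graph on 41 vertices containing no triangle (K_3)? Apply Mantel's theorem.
ex(41, K_3) = ⌊41^2/4⌋ = 420

Mantel (1907): a triangle-free graph on n vertices has at most ⌊n^2/4⌋ edges, with equality for the complete bipartite graph K_{⌊n/2⌋, ⌈n/2⌉}. For n = 41: ⌊41^2/4⌋ = ⌊1681/4⌋ = 420. The extremal graph is K_{20, 21}, which has 20·21 = 420 edges.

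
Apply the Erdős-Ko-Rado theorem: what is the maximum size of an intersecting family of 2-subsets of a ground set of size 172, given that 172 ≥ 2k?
max |F| = C(171, 1) = 171

Erdős-Ko-Rado (1961): when n ≥ 2k, max |F| = C(n−1, k−1). The bound is attained by the star {A : i ∈ A} for any fixed i ∈ [n]. Here C(172−1, 2−1) = C(171, 1) = 171.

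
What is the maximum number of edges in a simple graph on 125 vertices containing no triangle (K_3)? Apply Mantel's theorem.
ex(125, K_3) = ⌊125^2/4⌋ = 3906

Mantel (1907): a triangle-free graph on n vertices has at most ⌊n^2/4⌋ edges, with equality for the complete bipartite graph K_{⌊n/2⌋, ⌈n/2⌉}. For n = 125: ⌊125^2/4⌋ = ⌊15625/4⌋ = 3906. The extremal graph is K_{62, 63}, which has 62·63 = 3906 edges.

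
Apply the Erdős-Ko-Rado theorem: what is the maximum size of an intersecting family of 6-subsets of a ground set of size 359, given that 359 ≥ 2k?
max |F| = C(358, 5) = 47648760726

The Erdős-Ko-Rado theorem states: for n ≥ 2k, an intersecting family of k-subsets of an n-element set has size at most C(n − 1, k − 1), with equality for 'star' families {A ⊆ [n] : |A| = k, i ∈ A} (fix an element i). For n = 359, k = 6: C(358, 5) = 47648760726.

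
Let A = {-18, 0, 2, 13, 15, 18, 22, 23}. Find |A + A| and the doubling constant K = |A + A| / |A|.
K = |A + A| / |A| = 32/8 = 4

Enumerate A + A = {a + b : a, b ∈ A}. With |A| = 8, there are |A|^2 = 64 ordered sum pairs; collecting distinct values, A + A = {-36, -18, -16, -5, -3, 0, 2, 4, 5, 13, 15, 17, 18, 20, 22, 23, 24, 25, 26, 28, 30, 31, 33, 35, 36, 37, 38, 40, 41, 44, 45, 46}, so |A + A| = 32. Thus K = 32/8 = 4. For comparison, the minimum possible |A + A| over all 8-element sets is 2·8 − 1 = 15 (so min K = 15/8), attained only by arithmetic progressions.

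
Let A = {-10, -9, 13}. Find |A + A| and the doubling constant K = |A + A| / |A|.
K = |A + A| / |A| = 6/3 = 2

Enumerate A + A = {a + b : a, b ∈ A}. With |A| = 3, there are |A|^2 = 9 ordered sum pairs; collecting distinct values, A + A = {-20, -19, -18, 3, 4, 26}, so |A + A| = 6. Thus K = 6/3 = 2. For comparison, the minimum possible |A + A| over all 3-element sets is 2·3 − 1 = 5 (so min K = 5/3), attained only by arithmetic progressions.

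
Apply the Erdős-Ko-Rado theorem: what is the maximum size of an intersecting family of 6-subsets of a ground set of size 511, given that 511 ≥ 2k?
max |F| = C(510, 5) = 281921956602

The Erdős-Ko-Rado theorem states: for n ≥ 2k, an intersecting family of k-subsets of an n-element set has size at most C(n − 1, k − 1), with equality for 'star' families {A ⊆ [n] : |A| = k, i ∈ A} (fix an element i). For n = 511, k = 6: C(510, 5) = 281921956602.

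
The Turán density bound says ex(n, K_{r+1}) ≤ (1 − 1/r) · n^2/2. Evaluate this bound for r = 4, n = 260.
Turán density bound = (3/4) · 260^2/2 = 25350

Turán's theorem: ex(n, K_{r+1}) is achieved by the complete r-partite Turán graph T(n, r) with parts as balanced as possible, and is at most (1 − 1/r) · n^2/2. For r = 4, n = 260: the density bound is (3/4) · 67600/2 = 25350. Since 4 ∣ 260, the Turán graph T(260, 4) has parts of equal size 65, and its edge count e(T(260, 4)) = 25350 attains the density bound exactly.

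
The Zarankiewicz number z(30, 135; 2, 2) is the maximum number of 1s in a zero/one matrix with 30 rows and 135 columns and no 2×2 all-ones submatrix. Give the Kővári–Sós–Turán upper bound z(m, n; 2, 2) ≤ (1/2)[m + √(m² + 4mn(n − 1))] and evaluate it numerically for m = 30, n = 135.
z(30, 135; 2, 2) ≤ (1/2)[30 + √(30² + 4·30·135·134)] = (1/2)[30 + √2171700] = 751.8344

Kővári–Sós–Turán: let r_1, ..., r_30 be the row sums and z = Σ r_i the total number of 1s. Each pair of columns can share at most one row with both entries 1 (else a 2×2 all-ones block appears), so Σ_i C(r_i, 2) ≤ C(135, 2) = 9045. By convexity Σ_i C(r_i, 2) ≥ 30·C(z/30, 2) = z(z − 30)/(2·30), giving z² − 30z − 30·135·134 ≤ 0 and hence z ≤ (1/2)[30 + √(900 + 4·542700)] = (1/2)[30 + √2171700] ≈ (1/2)(30 + 1473.6689) = 751.8344.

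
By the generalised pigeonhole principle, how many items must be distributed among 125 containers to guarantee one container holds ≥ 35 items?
n = (35 − 1)·125 + 1 = 4251

By the generalised pigeonhole principle, to guarantee some box contains ≥ r objects we need more than (r − 1) · k objects total. Threshold: n = (r − 1) · k + 1. With r = 35 and k = 125: n = 34 · 125 + 1 = 4250 + 1 = 4251. For n = 4250 = 34 · 125, we can put exactly 34 objects in every box, avoiding 35 in any single one — so 4251 is tight.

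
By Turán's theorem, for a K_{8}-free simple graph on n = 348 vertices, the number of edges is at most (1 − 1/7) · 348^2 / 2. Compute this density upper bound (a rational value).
Turán density bound = (6/7) · 348^2/2 = 363312/7 ≈ 51901.7143

Turán's theorem: ex(n, K_{r+1}) is achieved by the complete r-partite Turán graph T(n, r) with parts as balanced as possible, and is at most (1 − 1/r) · n^2/2. For r = 7, n = 348: the density bound is (6/7) · 121104/2 = 363312/7 ≈ 51901.7143. The integer-valued extremum is e(T(348, 7)) = 51901, which is strictly less than the density bound 363312/7 since 7 ∤ 348 (the parts of T(348, 7) cannot all be equal).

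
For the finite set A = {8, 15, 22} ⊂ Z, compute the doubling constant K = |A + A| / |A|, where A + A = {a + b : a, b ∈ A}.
K = |A + A| / |A| = 5/3

Enumerate A + A = {a + b : a, b ∈ A}. With |A| = 3, there are |A|^2 = 9 ordered sum pairs; collecting distinct values, A + A = {16, 23, 30, 37, 44}, so |A + A| = 5. Thus K = 5/3. Here |A + A| = 2|A| − 1 = 5, the minimum possible — so K = 5/3 is minimal, which holds iff A is an arithmetic progression.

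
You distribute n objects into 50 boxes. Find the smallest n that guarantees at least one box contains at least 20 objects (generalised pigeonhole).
n = (20 − 1)·50 + 1 = 951

By the generalised pigeonhole principle, to guarantee some box contains ≥ r objects we need more than (r − 1) · k objects total. Threshold: n = (r − 1) · k + 1. With r = 20 and k = 50: n = 19 · 50 + 1 = 950 + 1 = 951. For n = 950 = 19 · 50, we can put exactly 19 objects in every box, avoiding 20 in any single one — so 951 is tight.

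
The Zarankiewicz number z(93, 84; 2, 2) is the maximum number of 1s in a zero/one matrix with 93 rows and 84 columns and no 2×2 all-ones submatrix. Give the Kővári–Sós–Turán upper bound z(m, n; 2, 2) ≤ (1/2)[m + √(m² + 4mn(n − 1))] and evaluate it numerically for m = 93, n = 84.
z(93, 84; 2, 2) ≤ (1/2)[93 + √(93² + 4·93·84·83)] = (1/2)[93 + √2602233] = 853.0719

Kővári–Sós–Turán: let r_1, ..., r_93 be the row sums and z = Σ r_i the total number of 1s. Each pair of columns can share at most one row with both entries 1 (else a 2×2 all-ones block appears), so Σ_i C(r_i, 2) ≤ C(84, 2) = 3486. By convexity Σ_i C(r_i, 2) ≥ 93·C(z/93, 2) = z(z − 93)/(2·93), giving z² − 93z − 93·84·83 ≤ 0 and hence z ≤ (1/2)[93 + √(8649 + 4·648396)] = (1/2)[93 + √2602233] ≈ (1/2)(93 + 1613.1438) = 853.0719.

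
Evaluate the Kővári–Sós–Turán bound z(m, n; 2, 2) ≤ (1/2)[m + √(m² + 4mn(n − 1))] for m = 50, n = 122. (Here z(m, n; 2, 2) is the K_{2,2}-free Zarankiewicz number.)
z(50, 122; 2, 2) ≤ (1/2)[50 + √(50² + 4·50·122·121)] = (1/2)[50 + √2954900] = 884.4911

Kővári–Sós–Turán: let r_1, ..., r_50 be the row sums and z = Σ r_i the total number of 1s. Each pair of columns can share at most one row with both entries 1 (else a 2×2 all-ones block appears), so Σ_i C(r_i, 2) ≤ C(122, 2) = 7381. By convexity Σ_i C(r_i, 2) ≥ 50·C(z/50, 2) = z(z − 50)/(2·50), giving z² − 50z − 50·122·121 ≤ 0 and hence z ≤ (1/2)[50 + √(2500 + 4·738100)] = (1/2)[50 + √2954900] ≈ (1/2)(50 + 1718.9823) = 884.4911.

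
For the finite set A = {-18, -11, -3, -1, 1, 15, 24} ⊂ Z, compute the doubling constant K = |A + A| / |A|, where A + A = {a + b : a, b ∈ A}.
K = |A + A| / |A| = 27/7

Enumerate A + A = {a + b : a, b ∈ A}. With |A| = 7, there are |A|^2 = 49 ordered sum pairs; collecting distinct values, A + A = {-36, -29, -22, -21, -19, -17, -14, -12, -10, -6, -4, -3, -2, 0, 2, 4, 6, 12, 13, 14, 16, 21, 23, 25, 30, 39, 48}, so |A + A| = 27. Thus K = 27/7. For comparison, the minimum possible |A + A| over all 7-element sets is 2·7 − 1 = 13 (so min K = 13/7), attained only by arithmetic progressions.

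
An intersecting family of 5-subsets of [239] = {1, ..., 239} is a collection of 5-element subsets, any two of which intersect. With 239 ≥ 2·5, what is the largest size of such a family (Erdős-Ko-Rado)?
max |F| = C(238, 4) = 130344865

The Erdős-Ko-Rado theorem states: for n ≥ 2k, an intersecting family of k-subsets of an n-element set has size at most C(n − 1, k − 1), with equality for 'star' families {A ⊆ [n] : |A| = k, i ∈ A} (fix an element i). For n = 239, k = 5: C(238, 4) = 130344865.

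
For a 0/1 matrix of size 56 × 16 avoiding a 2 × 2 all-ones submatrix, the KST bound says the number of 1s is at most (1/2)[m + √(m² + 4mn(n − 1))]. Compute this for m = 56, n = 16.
z(56, 16; 2, 2) ≤ (1/2)[56 + √(56² + 4·56·16·15)] = (1/2)[56 + √56896] = 147.2644

Kővári–Sós–Turán: let r_1, ..., r_56 be the row sums and z = Σ r_i the total number of 1s. Each pair of columns can share at most one row with both entries 1 (else a 2×2 all-ones block appears), so Σ_i C(r_i, 2) ≤ C(16, 2) = 120. By convexity Σ_i C(r_i, 2) ≥ 56·C(z/56, 2) = z(z − 56)/(2·56), giving z² − 56z − 56·16·15 ≤ 0 and hence z ≤ (1/2)[56 + √(3136 + 4·13440)] = (1/2)[56 + √56896] ≈ (1/2)(56 + 238.5288) = 147.2644.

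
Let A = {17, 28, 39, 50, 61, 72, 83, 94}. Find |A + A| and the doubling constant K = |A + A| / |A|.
K = |A + A| / |A| = 15/8

Enumerate A + A = {a + b : a, b ∈ A}. With |A| = 8, there are |A|^2 = 64 ordered sum pairs; collecting distinct values, A + A = {34, 45, 56, 67, 78, 89, 100, 111, 122, 133, 144, 155, 166, 177, 188}, so |A + A| = 15. Thus K = 15/8. Here |A + A| = 2|A| − 1 = 15, the minimum possible — so K = 15/8 is minimal, which holds iff A is an arithmetic progression.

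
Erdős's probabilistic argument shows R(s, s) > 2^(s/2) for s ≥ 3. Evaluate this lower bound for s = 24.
2^(24/2) = 4096; so R(24, 24) > 4096

Colour each edge of K_n uniformly at random with red/blue. The expected number of monochromatic K_24 is C(n, 24) · 2 · 2^(−C(24,2)). If C(n, 24) · 2^(1 − C(24,2)) < 1, then with positive probability no monochromatic K_24 exists, so R(24, 24) > n. The standard estimate C(n, 24) ≤ n^24/24! shows this inequality holds whenever n ≤ 2^(24/2) (since 24! · 2^(C(24,2) − 1) > 2^(24^2/2) ≥ n^24). Hence R(24, 24) > 2^(24/2) = 4096.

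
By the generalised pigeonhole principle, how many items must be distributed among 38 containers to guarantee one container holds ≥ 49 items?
n = (49 − 1)·38 + 1 = 1825

By the generalised pigeonhole principle, to guarantee some box contains ≥ r objects we need more than (r − 1) · k objects total. Threshold: n = (r − 1) · k + 1. With r = 49 and k = 38: n = 48 · 38 + 1 = 1824 + 1 = 1825. For n = 1824 = 48 · 38, we can put exactly 48 objects in every box, avoiding 49 in any single one — so 1825 is tight.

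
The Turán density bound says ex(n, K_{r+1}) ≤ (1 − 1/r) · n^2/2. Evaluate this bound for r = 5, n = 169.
Turán density bound = (4/5) · 169^2/2 = 57122/5 ≈ 11424.4

Turán's theorem: ex(n, K_{r+1}) is achieved by the complete r-partite Turán graph T(n, r) with parts as balanced as possible, and is at most (1 − 1/r) · n^2/2. For r = 5, n = 169: the density bound is (4/5) · 28561/2 = 57122/5 ≈ 11424.4. The integer-valued extremum is e(T(169, 5)) = 11424, which is strictly less than the density bound 57122/5 since 5 ∤ 169 (the parts of T(169, 5) cannot all be equal).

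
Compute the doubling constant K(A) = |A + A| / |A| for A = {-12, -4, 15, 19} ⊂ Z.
K = |A + A| / |A| = 10/4 = 5/2

Enumerate A + A = {a + b : a, b ∈ A}. With |A| = 4, there are |A|^2 = 16 ordered sum pairs; collecting distinct values, A + A = {-24, -16, -8, 3, 7, 11, 15, 30, 34, 38}, so |A + A| = 10. Thus K = 10/4 = 5/2. For comparison, the minimum possible |A + A| over all 4-element sets is 2·4 − 1 = 7 (so min K = 7/4), attained only by arithmetic progressions.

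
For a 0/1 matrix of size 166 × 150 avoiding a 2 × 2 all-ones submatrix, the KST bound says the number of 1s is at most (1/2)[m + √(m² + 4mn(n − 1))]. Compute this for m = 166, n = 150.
z(166, 150; 2, 2) ≤ (1/2)[166 + √(166² + 4·166·150·149)] = (1/2)[166 + √14867956] = 2010.9494

Kővári–Sós–Turán: let r_1, ..., r_166 be the row sums and z = Σ r_i the total number of 1s. Each pair of columns can share at most one row with both entries 1 (else a 2×2 all-ones block appears), so Σ_i C(r_i, 2) ≤ C(150, 2) = 11175. By convexity Σ_i C(r_i, 2) ≥ 166·C(z/166, 2) = z(z − 166)/(2·166), giving z² − 166z − 166·150·149 ≤ 0 and hence z ≤ (1/2)[166 + √(27556 + 4·3710100)] = (1/2)[166 + √14867956] ≈ (1/2)(166 + 3855.8989) = 2010.9494.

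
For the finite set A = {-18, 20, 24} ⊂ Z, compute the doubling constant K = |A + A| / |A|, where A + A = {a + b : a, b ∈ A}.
K = |A + A| / |A| = 6/3 = 2

Enumerate A + A = {a + b : a, b ∈ A}. With |A| = 3, there are |A|^2 = 9 ordered sum pairs; collecting distinct values, A + A = {-36, 2, 6, 40, 44, 48}, so |A + A| = 6. Thus K = 6/3 = 2. For comparison, the minimum possible |A + A| over all 3-element sets is 2·3 − 1 = 5 (so min K = 5/3), attained only by arithmetic progressions.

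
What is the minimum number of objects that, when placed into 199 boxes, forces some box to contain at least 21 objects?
n = (21 − 1)·199 + 1 = 3981

By the generalised pigeonhole principle, to guarantee some box contains ≥ r objects we need more than (r − 1) · k objects total. Threshold: n = (r − 1) · k + 1. With r = 21 and k = 199: n = 20 · 199 + 1 = 3980 + 1 = 3981. For n = 3980 = 20 · 199, we can put exactly 20 objects in every box, avoiding 21 in any single one — so 3981 is tight.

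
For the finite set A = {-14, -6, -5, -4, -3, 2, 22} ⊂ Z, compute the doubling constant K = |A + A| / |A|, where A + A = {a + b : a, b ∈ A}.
K = |A + A| / |A| = 24/7

Enumerate A + A = {a + b : a, b ∈ A}. With |A| = 7, there are |A|^2 = 49 ordered sum pairs; collecting distinct values, A + A = {-28, -20, -19, -18, -17, -12, -11, -10, -9, -8, -7, -6, -4, -3, -2, -1, 4, 8, 16, 17, 18, 19, 24, 44}, so |A + A| = 24. Thus K = 24/7. For comparison, the minimum possible |A + A| over all 7-element sets is 2·7 − 1 = 13 (so min K = 13/7), attained only by arithmetic progressions.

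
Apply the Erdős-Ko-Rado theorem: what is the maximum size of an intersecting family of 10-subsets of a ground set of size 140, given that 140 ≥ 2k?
max |F| = C(139, 9) = 40975641739527

Erdős-Ko-Rado (1961): when n ≥ 2k, max |F| = C(n−1, k−1). The bound is attained by the star {A : i ∈ A} for any fixed i ∈ [n]. Here C(140−1, 10−1) = C(139, 9) = 40975641739527.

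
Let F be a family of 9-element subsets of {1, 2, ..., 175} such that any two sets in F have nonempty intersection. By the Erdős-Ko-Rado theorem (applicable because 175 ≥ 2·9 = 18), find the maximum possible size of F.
max |F| = C(174, 8) = 17699490469791

Erdős-Ko-Rado (1961): when n ≥ 2k, max |F| = C(n−1, k−1). The bound is attained by the star {A : i ∈ A} for any fixed i ∈ [n]. Here C(175−1, 9−1) = C(174, 8) = 17699490469791.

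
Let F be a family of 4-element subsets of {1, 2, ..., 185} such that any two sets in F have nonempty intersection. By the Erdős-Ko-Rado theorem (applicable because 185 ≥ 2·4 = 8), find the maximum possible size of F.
max |F| = C(184, 3) = 1021384

The Erdős-Ko-Rado theorem states: for n ≥ 2k, an intersecting family of k-subsets of an n-element set has size at most C(n − 1, k − 1), with equality for 'star' families {A ⊆ [n] : |A| = k, i ∈ A} (fix an element i). For n = 185, k = 4: C(184, 3) = 1021384.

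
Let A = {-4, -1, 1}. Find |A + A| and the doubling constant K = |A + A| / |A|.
K = |A + A| / |A| = 6/3 = 2

Enumerate A + A = {a + b : a, b ∈ A}. With |A| = 3, there are |A|^2 = 9 ordered sum pairs; collecting distinct values, A + A = {-8, -5, -3, -2, 0, 2}, so |A + A| = 6. Thus K = 6/3 = 2. For comparison, the minimum possible |A + A| over all 3-element sets is 2·3 − 1 = 5 (so min K = 5/3), attained only by arithmetic progressions.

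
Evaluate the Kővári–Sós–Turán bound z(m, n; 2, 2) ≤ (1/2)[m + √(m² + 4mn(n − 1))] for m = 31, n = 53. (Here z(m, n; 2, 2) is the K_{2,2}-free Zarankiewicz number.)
z(31, 53; 2, 2) ≤ (1/2)[31 + √(31² + 4·31·53·52)] = (1/2)[31 + √342705] = 308.2051

Kővári–Sós–Turán: let r_1, ..., r_31 be the row sums and z = Σ r_i the total number of 1s. Each pair of columns can share at most one row with both entries 1 (else a 2×2 all-ones block appears), so Σ_i C(r_i, 2) ≤ C(53, 2) = 1378. By convexity Σ_i C(r_i, 2) ≥ 31·C(z/31, 2) = z(z − 31)/(2·31), giving z² − 31z − 31·53·52 ≤ 0 and hence z ≤ (1/2)[31 + √(961 + 4·85436)] = (1/2)[31 + √342705] ≈ (1/2)(31 + 585.4101) = 308.2051.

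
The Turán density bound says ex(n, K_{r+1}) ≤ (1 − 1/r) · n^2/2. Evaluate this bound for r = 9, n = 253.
Turán density bound = (8/9) · 253^2/2 = 256036/9 ≈ 28448.4444

Turán's theorem: ex(n, K_{r+1}) is achieved by the complete r-partite Turán graph T(n, r) with parts as balanced as possible, and is at most (1 − 1/r) · n^2/2. For r = 9, n = 253: the density bound is (8/9) · 64009/2 = 256036/9 ≈ 28448.4444. The integer-valued extremum is e(T(253, 9)) = 28448, which is strictly less than the density bound 256036/9 since 9 ∤ 253 (the parts of T(253, 9) cannot all be equal).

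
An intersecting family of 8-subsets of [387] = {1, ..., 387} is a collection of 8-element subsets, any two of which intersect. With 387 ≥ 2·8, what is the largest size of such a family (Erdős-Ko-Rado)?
max |F| = C(386, 7) = 239838793758080

Erdős-Ko-Rado (1961): when n ≥ 2k, max |F| = C(n−1, k−1). The bound is attained by the star {A : i ∈ A} for any fixed i ∈ [n]. Here C(387−1, 8−1) = C(386, 7) = 239838793758080.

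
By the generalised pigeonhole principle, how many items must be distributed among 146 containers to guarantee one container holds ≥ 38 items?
n = (38 − 1)·146 + 1 = 5403

By the generalised pigeonhole principle, to guarantee some box contains ≥ r objects we need more than (r − 1) · k objects total. Threshold: n = (r − 1) · k + 1. With r = 38 and k = 146: n = 37 · 146 + 1 = 5402 + 1 = 5403. For n = 5402 = 37 · 146, we can put exactly 37 objects in every box, avoiding 38 in any single one — so 5403 is tight.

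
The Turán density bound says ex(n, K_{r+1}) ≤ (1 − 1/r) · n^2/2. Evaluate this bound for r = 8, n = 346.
Turán density bound = (7/8) · 346^2/2 = 209503/4 ≈ 52375.75

Turán's theorem: ex(n, K_{r+1}) is achieved by the complete r-partite Turán graph T(n, r) with parts as balanced as possible, and is at most (1 − 1/r) · n^2/2. For r = 8, n = 346: the density bound is (7/8) · 119716/2 = 209503/4 ≈ 52375.75. The integer-valued extremum is e(T(346, 8)) = 52375, which is strictly less than the density bound 209503/4 since 8 ∤ 346 (the parts of T(346, 8) cannot all be equal).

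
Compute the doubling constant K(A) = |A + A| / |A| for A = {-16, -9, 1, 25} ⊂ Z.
K = |A + A| / |A| = 10/4 = 5/2

Enumerate A + A = {a + b : a, b ∈ A}. With |A| = 4, there are |A|^2 = 16 ordered sum pairs; collecting distinct values, A + A = {-32, -25, -18, -15, -8, 2, 9, 16, 26, 50}, so |A + A| = 10. Thus K = 10/4 = 5/2. For comparison, the minimum possible |A + A| over all 4-element sets is 2·4 − 1 = 7 (so min K = 7/4), attained only by arithmetic progressions.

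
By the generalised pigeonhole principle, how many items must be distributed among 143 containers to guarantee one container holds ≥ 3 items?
n = (3 − 1)·143 + 1 = 287

By the generalised pigeonhole principle, to guarantee some box contains ≥ r objects we need more than (r − 1) · k objects total. Threshold: n = (r − 1) · k + 1. With r = 3 and k = 143: n = 2 · 143 + 1 = 286 + 1 = 287. For n = 286 = 2 · 143, we can put exactly 2 objects in every box, avoiding 3 in any single one — so 287 is tight.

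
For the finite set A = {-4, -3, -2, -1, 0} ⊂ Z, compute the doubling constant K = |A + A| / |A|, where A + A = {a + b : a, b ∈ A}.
K = |A + A| / |A| = 9/5

Enumerate A + A = {a + b : a, b ∈ A}. With |A| = 5, there are |A|^2 = 25 ordered sum pairs; collecting distinct values, A + A = {-8, -7, -6, -5, -4, -3, -2, -1, 0}, so |A + A| = 9. Thus K = 9/5. Here |A + A| = 2|A| − 1 = 9, the minimum possible — so K = 9/5 is minimal, which holds iff A is an arithmetic progression.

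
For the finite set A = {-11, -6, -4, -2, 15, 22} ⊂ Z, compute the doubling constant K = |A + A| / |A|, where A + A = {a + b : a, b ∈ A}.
K = |A + A| / |A| = 19/6

Enumerate A + A = {a + b : a, b ∈ A}. With |A| = 6, there are |A|^2 = 36 ordered sum pairs; collecting distinct values, A + A = {-22, -17, -15, -13, -12, -10, -8, -6, -4, 4, 9, 11, 13, 16, 18, 20, 30, 37, 44}, so |A + A| = 19. Thus K = 19/6. For comparison, the minimum possible |A + A| over all 6-element sets is 2·6 − 1 = 11 (so min K = 11/6), attained only by arithmetic progressions.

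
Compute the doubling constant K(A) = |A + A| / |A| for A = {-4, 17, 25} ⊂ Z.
K = |A + A| / |A| = 6/3 = 2

Enumerate A + A = {a + b : a, b ∈ A}. With |A| = 3, there are |A|^2 = 9 ordered sum pairs; collecting distinct values, A + A = {-8, 13, 21, 34, 42, 50}, so |A + A| = 6. Thus K = 6/3 = 2. For comparison, the minimum possible |A + A| over all 3-element sets is 2·3 − 1 = 5 (so min K = 5/3), attained only by arithmetic progressions.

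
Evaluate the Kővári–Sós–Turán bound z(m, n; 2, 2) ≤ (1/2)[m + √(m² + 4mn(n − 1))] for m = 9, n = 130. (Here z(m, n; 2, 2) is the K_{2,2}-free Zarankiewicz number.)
z(9, 130; 2, 2) ≤ (1/2)[9 + √(9² + 4·9·130·129)] = (1/2)[9 + √603801] = 393.0232

Kővári–Sós–Turán: let r_1, ..., r_9 be the row sums and z = Σ r_i the total number of 1s. Each pair of columns can share at most one row with both entries 1 (else a 2×2 all-ones block appears), so Σ_i C(r_i, 2) ≤ C(130, 2) = 8385. By convexity Σ_i C(r_i, 2) ≥ 9·C(z/9, 2) = z(z − 9)/(2·9), giving z² − 9z − 9·130·129 ≤ 0 and hence z ≤ (1/2)[9 + √(81 + 4·150930)] = (1/2)[9 + √603801] ≈ (1/2)(9 + 777.0463) = 393.0232.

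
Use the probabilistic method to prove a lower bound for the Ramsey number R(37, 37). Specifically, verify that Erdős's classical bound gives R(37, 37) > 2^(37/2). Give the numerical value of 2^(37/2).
2^(37/2) = 370727.6001; so R(37, 37) > 370727.6001

Colour each edge of K_n uniformly at random with red/blue. The expected number of monochromatic K_37 is C(n, 37) · 2 · 2^(−C(37,2)). If C(n, 37) · 2^(1 − C(37,2)) < 1, then with positive probability no monochromatic K_37 exists, so R(37, 37) > n. The standard estimate C(n, 37) ≤ n^37/37! shows this inequality holds whenever n ≤ 2^(37/2) (since 37! · 2^(C(37,2) − 1) > 2^(37^2/2) ≥ n^37). Hence R(37, 37) > 2^(37/2) = 370727.6001.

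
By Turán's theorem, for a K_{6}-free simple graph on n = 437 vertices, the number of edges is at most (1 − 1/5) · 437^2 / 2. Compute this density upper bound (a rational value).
Turán density bound = (4/5) · 437^2/2 = 381938/5 ≈ 76387.6

Turán's theorem: ex(n, K_{r+1}) is achieved by the complete r-partite Turán graph T(n, r) with parts as balanced as possible, and is at most (1 − 1/r) · n^2/2. For r = 5, n = 437: the density bound is (4/5) · 190969/2 = 381938/5 ≈ 76387.6. The integer-valued extremum is e(T(437, 5)) = 76387, which is strictly less than the density bound 381938/5 since 5 ∤ 437 (the parts of T(437, 5) cannot all be equal).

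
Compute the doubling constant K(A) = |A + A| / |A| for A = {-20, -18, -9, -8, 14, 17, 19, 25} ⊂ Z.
K = |A + A| / |A| = 34/8 = 17/4

Enumerate A + A = {a + b : a, b ∈ A}. With |A| = 8, there are |A|^2 = 64 ordered sum pairs; collecting distinct values, A + A = {-40, -38, -36, -29, -28, -27, -26, -18, -17, -16, -6, -4, -3, -1, 1, 5, 6, 7, 8, 9, 10, 11, 16, 17, 28, 31, 33, 34, 36, 38, 39, 42, 44, 50}, so |A + A| = 34. Thus K = 34/8 = 17/4. For comparison, the minimum possible |A + A| over all 8-element sets is 2·8 − 1 = 15 (so min K = 15/8), attained only by arithmetic progressions.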